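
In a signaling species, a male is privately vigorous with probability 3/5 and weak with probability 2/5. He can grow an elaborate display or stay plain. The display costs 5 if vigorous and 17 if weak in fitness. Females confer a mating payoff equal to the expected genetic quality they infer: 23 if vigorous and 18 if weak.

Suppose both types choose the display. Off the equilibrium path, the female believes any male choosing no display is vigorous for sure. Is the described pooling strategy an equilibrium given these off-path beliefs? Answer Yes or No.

No

On path, the female holds the prior and pays 3/5·23 + 2/5·18 = 21. Off path (no display), believing vigorous, it pays 23.
vigorous: the display nets 21 − 5 = 16; no display nets 23. vigorous would deviate.
weak: the display nets 21 − 17 = 4; no display nets 23. weak would deviate.
A type deviates, so pooling fails.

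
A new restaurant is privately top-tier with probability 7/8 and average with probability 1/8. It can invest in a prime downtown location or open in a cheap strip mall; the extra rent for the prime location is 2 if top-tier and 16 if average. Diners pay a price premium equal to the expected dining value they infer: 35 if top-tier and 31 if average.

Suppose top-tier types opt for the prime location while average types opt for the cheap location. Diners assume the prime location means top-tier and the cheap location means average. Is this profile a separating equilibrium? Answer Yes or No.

Yes

Under these beliefs, the prime location earns price premium 35 and the cheap location earns price premium 31.
top-tier: the prime location nets 35 − 2 = 33; the cheap location nets 31. top-tier prefers the prime location.
average: the prime location nets 35 − 16 = 19; the cheap location nets 31. average prefers the cheap location.
Neither type deviates, so the separating profile is an equilibrium.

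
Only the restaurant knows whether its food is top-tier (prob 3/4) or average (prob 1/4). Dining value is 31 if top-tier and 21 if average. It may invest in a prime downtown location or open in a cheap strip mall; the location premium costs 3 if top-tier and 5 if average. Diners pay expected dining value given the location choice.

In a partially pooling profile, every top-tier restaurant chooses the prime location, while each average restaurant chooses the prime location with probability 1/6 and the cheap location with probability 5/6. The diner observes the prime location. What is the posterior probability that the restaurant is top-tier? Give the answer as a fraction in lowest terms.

P(the prime location) = (3/4)·1 + (1/4)·(1/6) = 19/24.
By Bayes' rule, P(top-tier | the prime location) = (3/4) / (19/24) = 18/19.

18/19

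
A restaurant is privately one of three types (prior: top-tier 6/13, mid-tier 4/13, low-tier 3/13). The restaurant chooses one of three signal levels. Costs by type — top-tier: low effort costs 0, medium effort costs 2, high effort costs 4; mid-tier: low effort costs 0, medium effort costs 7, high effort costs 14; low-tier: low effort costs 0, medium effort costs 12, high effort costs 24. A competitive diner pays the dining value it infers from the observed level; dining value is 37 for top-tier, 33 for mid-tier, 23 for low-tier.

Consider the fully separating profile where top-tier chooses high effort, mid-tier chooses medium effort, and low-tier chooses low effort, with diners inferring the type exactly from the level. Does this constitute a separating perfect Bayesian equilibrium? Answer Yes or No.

Yes

Separating price premiums: high effort → 37, medium effort → 33, low effort → 23.
top-tier (assigned high effort): low effort: 23 − 0 = 23; medium effort: 33 − 2 = 31; high effort: 37 − 4 = 33. top-tier stays.
mid-tier (assigned medium effort): low effort: 23 − 0 = 23; medium effort: 33 − 7 = 26; high effort: 37 − 14 = 23. mid-tier stays.
low-tier (assigned low effort): low effort: 23 − 0 = 23; medium effort: 33 − 12 = 21; high effort: 37 − 24 = 13. low-tier stays.
Every type prefers its assigned level; separation holds.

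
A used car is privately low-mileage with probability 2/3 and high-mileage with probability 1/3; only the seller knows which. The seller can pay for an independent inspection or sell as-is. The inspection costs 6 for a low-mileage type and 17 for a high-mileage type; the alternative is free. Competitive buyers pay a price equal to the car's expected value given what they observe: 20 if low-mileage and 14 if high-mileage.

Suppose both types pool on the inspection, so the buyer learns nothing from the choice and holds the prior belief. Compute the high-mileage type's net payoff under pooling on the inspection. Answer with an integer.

1

Pooled price = 2/3·20 + 1/3·14 = 18.
high-mileage pays cost 17 for the inspection, so net payoff = 18 − 17 = 1.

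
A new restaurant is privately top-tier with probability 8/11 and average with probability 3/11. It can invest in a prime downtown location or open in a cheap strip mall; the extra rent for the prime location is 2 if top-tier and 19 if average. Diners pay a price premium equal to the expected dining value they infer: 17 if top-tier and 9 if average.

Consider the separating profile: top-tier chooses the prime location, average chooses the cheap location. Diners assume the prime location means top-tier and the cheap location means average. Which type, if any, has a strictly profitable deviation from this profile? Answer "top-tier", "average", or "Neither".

Neither

The prime location pays 17; the cheap location pays 9.
top-tier: assigned the prime location, nets 17 − 2 = 15; deviating to the cheap location nets 9.
average: assigned the cheap location, nets 9; deviating to the prime location nets 17 − 19 = -2.
Both types strictly prefer their assigned action; no profitable deviation.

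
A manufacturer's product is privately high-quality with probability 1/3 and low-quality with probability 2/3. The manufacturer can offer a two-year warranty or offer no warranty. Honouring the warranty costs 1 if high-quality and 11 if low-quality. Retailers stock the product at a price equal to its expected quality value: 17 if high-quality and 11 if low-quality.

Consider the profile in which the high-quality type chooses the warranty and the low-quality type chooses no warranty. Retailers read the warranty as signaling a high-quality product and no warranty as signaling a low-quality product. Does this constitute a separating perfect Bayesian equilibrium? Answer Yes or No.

Under these beliefs, the warranty earns price 17 and no warranty earns price 11.
high-quality: the warranty nets 17 − 1 = 16; no warranty nets 11. high-quality prefers the warranty.
low-quality: the warranty nets 17 − 11 = 6; no warranty nets 11. low-quality prefers no warranty.
Neither type deviates, so the separating profile is an equilibrium.

Yes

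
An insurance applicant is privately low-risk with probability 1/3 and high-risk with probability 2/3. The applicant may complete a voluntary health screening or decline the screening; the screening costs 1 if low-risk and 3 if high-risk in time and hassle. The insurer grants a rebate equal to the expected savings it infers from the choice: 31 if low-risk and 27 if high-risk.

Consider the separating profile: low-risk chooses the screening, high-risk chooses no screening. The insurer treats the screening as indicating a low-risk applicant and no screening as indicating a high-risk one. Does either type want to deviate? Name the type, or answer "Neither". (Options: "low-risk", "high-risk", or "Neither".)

high-risk

The screening pays 31; no screening pays 27.
low-risk: assigned the screening, nets 31 − 1 = 30; deviating to no screening nets 27.
high-risk: assigned no screening, nets 27; deviating to the screening nets 31 − 3 = 28.
The high-risk type gains 1 by deviating.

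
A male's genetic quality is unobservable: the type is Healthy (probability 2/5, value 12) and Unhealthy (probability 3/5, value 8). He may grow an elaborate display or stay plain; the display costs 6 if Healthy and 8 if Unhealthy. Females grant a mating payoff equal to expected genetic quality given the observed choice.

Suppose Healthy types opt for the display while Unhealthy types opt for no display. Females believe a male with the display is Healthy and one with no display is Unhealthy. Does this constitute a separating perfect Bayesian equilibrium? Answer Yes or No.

No

Under these beliefs, the display earns mating payoff 12 and no display earns mating payoff 8.
Healthy: the display nets 12 − 6 = 6; no display nets 8. Healthy would deviate to no display.
Unhealthy: the display nets 12 − 8 = 4; no display nets 8. Unhealthy prefers no display.
Healthy has a profitable deviation, so the profile is not an equilibrium.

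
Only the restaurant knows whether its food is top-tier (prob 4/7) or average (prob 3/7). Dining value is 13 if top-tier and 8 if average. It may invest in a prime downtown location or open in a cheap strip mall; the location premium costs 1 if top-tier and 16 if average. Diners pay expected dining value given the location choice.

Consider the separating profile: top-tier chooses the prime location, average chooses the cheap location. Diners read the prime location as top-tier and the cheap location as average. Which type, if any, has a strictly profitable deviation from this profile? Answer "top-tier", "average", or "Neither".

Neither

The prime location pays 13; the cheap location pays 8.
top-tier: assigned the prime location, nets 13 − 1 = 12; deviating to the cheap location nets 8.
average: assigned the cheap location, nets 8; deviating to the prime location nets 13 − 16 = -3.
Both types strictly prefer their assigned action; no profitable deviation.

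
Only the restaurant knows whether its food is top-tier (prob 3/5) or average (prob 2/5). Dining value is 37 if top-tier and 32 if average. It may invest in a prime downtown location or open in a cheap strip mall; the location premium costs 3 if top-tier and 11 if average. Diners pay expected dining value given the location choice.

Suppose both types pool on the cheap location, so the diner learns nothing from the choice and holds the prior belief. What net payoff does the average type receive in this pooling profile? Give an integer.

Pooled price premium = 3/5·37 + 2/5·32 = 35.
average pays no cost for the cheap location, so net payoff = 35.

35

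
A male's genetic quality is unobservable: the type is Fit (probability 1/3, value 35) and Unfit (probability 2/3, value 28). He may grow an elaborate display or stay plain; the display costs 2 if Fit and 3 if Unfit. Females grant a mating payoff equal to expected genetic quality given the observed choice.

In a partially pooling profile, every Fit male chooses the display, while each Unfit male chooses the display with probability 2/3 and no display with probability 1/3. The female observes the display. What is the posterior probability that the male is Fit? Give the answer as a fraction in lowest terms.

P(the display) = (1/3)·1 + (2/3)·(2/3) = 7/9.
By Bayes' rule, P(Fit | the display) = (1/3) / (7/9) = 3/7.

3/7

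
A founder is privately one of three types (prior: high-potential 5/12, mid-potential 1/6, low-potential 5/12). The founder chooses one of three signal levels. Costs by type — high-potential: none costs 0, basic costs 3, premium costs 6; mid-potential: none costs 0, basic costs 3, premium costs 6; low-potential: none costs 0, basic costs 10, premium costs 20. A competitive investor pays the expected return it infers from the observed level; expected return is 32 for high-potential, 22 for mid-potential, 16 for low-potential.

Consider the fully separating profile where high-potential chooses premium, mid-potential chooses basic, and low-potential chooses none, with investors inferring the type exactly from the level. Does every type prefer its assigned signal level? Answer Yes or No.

Separating valuations: premium → 32, basic → 22, none → 16.
high-potential (assigned premium): none: 16 − 0 = 16; basic: 22 − 3 = 19; premium: 32 − 6 = 26. high-potential stays.
mid-potential (assigned basic): none: 16 − 0 = 16; basic: 22 − 3 = 19; premium: 32 − 6 = 26. mid-potential prefers premium.
low-potential (assigned none): none: 16 − 0 = 16; basic: 22 − 10 = 12; premium: 32 − 20 = 12. low-potential stays.
At least one type deviates; the separating profile fails.

No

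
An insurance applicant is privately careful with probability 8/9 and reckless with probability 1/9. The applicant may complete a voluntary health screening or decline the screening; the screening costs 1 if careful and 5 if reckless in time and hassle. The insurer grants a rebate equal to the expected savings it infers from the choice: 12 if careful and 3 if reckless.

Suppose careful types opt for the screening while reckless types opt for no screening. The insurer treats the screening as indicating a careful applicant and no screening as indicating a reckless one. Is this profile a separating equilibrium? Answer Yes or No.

Under these beliefs, the screening earns rebate 12 and no screening earns rebate 3.
careful: the screening nets 12 − 1 = 11; no screening nets 3. careful prefers the screening.
reckless: the screening nets 12 − 5 = 7; no screening nets 3. reckless would deviate to the screening.
reckless has a profitable deviation, so the profile is not an equilibrium.

No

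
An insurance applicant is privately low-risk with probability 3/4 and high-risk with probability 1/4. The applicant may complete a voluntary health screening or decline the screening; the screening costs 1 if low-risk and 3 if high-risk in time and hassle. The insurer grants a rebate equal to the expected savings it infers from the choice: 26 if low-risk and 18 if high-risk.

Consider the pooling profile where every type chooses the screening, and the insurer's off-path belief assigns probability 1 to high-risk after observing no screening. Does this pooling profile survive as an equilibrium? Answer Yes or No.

On path, the insurer holds the prior and pays 3/4·26 + 1/4·18 = 24. Off path (no screening), believing high-risk, it pays 18.
low-risk: the screening nets 24 − 1 = 23; no screening nets 18. low-risk stays.
high-risk: the screening nets 24 − 3 = 21; no screening nets 18. high-risk stays.
No type deviates, so pooling is sustained.

Yes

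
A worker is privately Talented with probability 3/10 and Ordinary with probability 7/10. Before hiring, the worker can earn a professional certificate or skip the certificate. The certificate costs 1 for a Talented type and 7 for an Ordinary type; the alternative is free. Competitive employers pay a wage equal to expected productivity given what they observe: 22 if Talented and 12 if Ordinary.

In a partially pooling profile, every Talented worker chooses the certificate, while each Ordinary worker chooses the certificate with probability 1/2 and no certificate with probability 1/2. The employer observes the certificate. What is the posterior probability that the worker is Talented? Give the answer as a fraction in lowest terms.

6/13

P(the certificate) = (3/10)·1 + (7/10)·(1/2) = 13/20.
By Bayes' rule, P(Talented | the certificate) = (3/10) / (13/20) = 6/13.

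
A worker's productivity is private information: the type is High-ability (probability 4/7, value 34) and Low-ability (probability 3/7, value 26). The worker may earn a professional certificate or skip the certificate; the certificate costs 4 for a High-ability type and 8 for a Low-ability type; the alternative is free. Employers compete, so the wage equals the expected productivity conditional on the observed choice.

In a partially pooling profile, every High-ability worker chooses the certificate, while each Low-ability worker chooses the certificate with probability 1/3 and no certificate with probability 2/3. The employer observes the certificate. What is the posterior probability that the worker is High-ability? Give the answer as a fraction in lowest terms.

P(the certificate) = (4/7)·1 + (3/7)·(1/3) = 5/7.
By Bayes' rule, P(High-ability | the certificate) = (4/7) / (5/7) = 4/5.

4/5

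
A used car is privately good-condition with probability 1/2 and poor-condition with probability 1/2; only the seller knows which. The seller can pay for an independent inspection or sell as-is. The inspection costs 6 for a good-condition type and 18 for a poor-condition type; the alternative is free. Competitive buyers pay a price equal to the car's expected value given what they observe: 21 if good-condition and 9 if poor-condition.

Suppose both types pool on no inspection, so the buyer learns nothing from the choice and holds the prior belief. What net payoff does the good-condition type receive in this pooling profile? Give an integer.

15

Pooled price = 1/2·21 + 1/2·9 = 15.
good-condition pays no cost for no inspection, so net payoff = 15.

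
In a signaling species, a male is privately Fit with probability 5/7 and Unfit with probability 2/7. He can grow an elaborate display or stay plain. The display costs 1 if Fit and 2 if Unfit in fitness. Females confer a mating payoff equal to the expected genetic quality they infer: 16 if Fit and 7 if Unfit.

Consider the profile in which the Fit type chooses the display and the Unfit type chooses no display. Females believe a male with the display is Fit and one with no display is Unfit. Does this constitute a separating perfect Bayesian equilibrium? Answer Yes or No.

Under these beliefs, the display earns mating payoff 16 and no display earns mating payoff 7.
Fit: the display nets 16 − 1 = 15; no display nets 7. Fit prefers the display.
Unfit: the display nets 16 − 2 = 14; no display nets 7. Unfit would deviate to the display.
Unfit has a profitable deviation, so the profile is not an equilibrium.

No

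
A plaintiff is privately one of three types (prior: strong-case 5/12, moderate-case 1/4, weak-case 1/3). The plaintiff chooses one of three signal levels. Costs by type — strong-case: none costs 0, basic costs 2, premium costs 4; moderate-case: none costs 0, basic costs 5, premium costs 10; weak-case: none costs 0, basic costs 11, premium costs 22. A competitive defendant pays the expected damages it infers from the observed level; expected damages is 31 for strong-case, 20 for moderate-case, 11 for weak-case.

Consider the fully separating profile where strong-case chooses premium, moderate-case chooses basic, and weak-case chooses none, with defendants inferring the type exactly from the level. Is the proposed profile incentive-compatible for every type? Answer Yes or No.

Separating settlements: premium → 31, basic → 20, none → 11.
strong-case (assigned premium): none: 11 − 0 = 11; basic: 20 − 2 = 18; premium: 31 − 4 = 27. strong-case stays.
moderate-case (assigned basic): none: 11 − 0 = 11; basic: 20 − 5 = 15; premium: 31 − 10 = 21. moderate-case prefers premium.
weak-case (assigned none): none: 11 − 0 = 11; basic: 20 − 11 = 9; premium: 31 − 22 = 9. weak-case stays.
At least one type deviates; the separating profile fails.

No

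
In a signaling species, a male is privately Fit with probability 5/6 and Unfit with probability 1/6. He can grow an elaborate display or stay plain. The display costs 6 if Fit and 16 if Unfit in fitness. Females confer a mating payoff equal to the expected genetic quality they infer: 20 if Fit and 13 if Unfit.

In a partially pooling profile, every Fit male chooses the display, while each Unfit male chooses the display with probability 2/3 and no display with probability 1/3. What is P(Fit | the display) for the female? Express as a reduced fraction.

P(the display) = (5/6)·1 + (1/6)·(2/3) = 17/18.
By Bayes' rule, P(Fit | the display) = (5/6) / (17/18) = 15/17.

15/17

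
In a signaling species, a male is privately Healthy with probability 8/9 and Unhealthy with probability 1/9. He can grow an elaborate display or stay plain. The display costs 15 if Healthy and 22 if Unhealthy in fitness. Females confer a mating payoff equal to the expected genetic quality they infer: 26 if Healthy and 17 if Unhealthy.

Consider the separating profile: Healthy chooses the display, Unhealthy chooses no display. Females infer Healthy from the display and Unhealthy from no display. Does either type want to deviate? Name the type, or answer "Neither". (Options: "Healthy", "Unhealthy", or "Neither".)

Healthy

The display pays 26; no display pays 17.
Healthy: assigned the display, nets 26 − 15 = 11; deviating to no display nets 17.
Unhealthy: assigned no display, nets 17; deviating to the display nets 26 − 22 = 4.
The Healthy type gains 6 by deviating.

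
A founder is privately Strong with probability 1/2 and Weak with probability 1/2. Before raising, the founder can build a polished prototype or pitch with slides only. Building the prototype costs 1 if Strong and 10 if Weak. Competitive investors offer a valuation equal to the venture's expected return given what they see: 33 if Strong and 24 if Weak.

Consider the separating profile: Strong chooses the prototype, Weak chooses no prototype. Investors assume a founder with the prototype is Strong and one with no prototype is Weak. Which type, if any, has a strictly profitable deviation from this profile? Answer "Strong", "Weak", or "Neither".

Neither

The prototype pays 33; no prototype pays 24.
Strong: assigned the prototype, nets 33 − 1 = 32; deviating to no prototype nets 24.
Weak: assigned no prototype, nets 24; deviating to the prototype nets 33 − 10 = 23.
Both types strictly prefer their assigned action; no profitable deviation.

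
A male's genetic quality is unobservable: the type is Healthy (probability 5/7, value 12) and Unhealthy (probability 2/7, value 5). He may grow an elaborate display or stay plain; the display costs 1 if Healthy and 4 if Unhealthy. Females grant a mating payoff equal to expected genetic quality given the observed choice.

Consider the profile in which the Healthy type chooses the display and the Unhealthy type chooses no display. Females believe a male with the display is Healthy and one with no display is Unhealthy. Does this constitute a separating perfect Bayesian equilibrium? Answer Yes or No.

Under these beliefs, the display earns mating payoff 12 and no display earns mating payoff 5.
Healthy: the display nets 12 − 1 = 11; no display nets 5. Healthy prefers the display.
Unhealthy: the display nets 12 − 4 = 8; no display nets 5. Unhealthy would deviate to the display.
Unhealthy has a profitable deviation, so the profile is not an equilibrium.

No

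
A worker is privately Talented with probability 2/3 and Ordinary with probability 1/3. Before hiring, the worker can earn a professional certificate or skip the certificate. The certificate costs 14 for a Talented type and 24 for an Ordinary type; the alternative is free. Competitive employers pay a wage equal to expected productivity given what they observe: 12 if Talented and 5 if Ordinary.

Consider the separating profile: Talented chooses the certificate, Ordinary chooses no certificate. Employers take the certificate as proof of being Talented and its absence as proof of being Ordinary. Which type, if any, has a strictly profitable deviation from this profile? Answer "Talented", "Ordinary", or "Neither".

The certificate pays 12; no certificate pays 5.
Talented: assigned the certificate, nets 12 − 14 = -2; deviating to no certificate nets 5.
Ordinary: assigned no certificate, nets 5; deviating to the certificate nets 12 − 24 = -12.
The Talented type gains 7 by deviating.

Talented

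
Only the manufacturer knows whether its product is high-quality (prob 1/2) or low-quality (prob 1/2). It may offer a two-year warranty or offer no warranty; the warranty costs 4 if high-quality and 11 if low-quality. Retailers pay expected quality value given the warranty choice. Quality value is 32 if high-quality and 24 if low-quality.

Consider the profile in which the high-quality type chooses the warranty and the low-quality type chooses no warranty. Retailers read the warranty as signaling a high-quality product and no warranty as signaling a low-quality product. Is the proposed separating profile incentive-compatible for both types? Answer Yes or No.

Under these beliefs, the warranty earns price 32 and no warranty earns price 24.
high-quality: the warranty nets 32 − 4 = 28; no warranty nets 24. high-quality prefers the warranty.
low-quality: the warranty nets 32 − 11 = 21; no warranty nets 24. low-quality prefers no warranty.
Neither type deviates, so the separating profile is an equilibrium.

Yes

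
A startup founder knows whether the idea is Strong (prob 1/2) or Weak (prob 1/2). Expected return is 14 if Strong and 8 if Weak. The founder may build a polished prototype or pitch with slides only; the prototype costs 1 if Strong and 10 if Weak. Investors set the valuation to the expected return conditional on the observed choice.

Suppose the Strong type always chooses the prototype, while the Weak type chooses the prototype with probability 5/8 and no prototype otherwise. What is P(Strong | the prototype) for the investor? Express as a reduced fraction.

8/13

P(the prototype) = (1/2)·1 + (1/2)·(5/8) = 13/16.
By Bayes' rule, P(Strong | the prototype) = (1/2) / (13/16) = 8/13.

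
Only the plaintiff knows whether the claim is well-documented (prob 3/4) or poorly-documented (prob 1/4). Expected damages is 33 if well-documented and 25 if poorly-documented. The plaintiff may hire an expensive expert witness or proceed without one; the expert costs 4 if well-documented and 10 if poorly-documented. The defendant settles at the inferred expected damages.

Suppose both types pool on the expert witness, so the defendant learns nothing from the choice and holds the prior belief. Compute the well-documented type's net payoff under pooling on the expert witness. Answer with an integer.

Pooled settlement = 3/4·33 + 1/4·25 = 31.
well-documented pays cost 4 for the expert witness, so net payoff = 31 − 4 = 27.

27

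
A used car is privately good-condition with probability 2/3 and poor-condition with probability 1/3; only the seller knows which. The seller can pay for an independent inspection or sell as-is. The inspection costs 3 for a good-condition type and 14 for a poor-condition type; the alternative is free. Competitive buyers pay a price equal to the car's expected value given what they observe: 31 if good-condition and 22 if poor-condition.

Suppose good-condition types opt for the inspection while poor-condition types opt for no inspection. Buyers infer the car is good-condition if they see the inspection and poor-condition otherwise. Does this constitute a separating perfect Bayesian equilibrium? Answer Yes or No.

Under these beliefs, the inspection earns price 31 and no inspection earns price 22.
good-condition: the inspection nets 31 − 3 = 28; no inspection nets 22. good-condition prefers the inspection.
poor-condition: the inspection nets 31 − 14 = 17; no inspection nets 22. poor-condition prefers no inspection.
Neither type deviates, so the separating profile is an equilibrium.

Yes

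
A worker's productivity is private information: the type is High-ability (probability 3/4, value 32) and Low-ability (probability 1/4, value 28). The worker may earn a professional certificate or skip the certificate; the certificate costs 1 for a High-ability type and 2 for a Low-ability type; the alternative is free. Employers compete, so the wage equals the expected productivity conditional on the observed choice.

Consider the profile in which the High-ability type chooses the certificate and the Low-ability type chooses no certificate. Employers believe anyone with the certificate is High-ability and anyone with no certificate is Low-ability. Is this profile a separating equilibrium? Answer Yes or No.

No

Under these beliefs, the certificate earns wage 32 and no certificate earns wage 28.
High-ability: the certificate nets 32 − 1 = 31; no certificate nets 28. High-ability prefers the certificate.
Low-ability: the certificate nets 32 − 2 = 30; no certificate nets 28. Low-ability would deviate to the certificate.
Low-ability has a profitable deviation, so the profile is not an equilibrium.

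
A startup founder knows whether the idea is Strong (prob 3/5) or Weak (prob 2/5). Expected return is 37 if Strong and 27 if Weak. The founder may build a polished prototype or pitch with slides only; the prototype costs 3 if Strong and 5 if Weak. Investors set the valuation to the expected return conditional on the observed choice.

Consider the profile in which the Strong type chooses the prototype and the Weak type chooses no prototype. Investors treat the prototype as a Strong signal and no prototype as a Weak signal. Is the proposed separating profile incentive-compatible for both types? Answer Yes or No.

Under these beliefs, the prototype earns valuation 37 and no prototype earns valuation 27.
Strong: the prototype nets 37 − 3 = 34; no prototype nets 27. Strong prefers the prototype.
Weak: the prototype nets 37 − 5 = 32; no prototype nets 27. Weak would deviate to the prototype.
Weak has a profitable deviation, so the profile is not an equilibrium.

No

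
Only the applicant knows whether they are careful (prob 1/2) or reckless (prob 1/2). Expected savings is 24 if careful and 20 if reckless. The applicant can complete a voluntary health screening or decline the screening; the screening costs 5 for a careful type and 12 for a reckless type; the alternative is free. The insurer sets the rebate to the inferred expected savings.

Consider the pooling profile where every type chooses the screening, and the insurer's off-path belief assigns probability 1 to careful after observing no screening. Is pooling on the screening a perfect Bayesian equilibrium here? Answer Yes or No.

No

On path, the insurer holds the prior and pays 1/2·24 + 1/2·20 = 22. Off path (no screening), believing careful, it pays 24.
careful: the screening nets 22 − 5 = 17; no screening nets 24. careful would deviate.
reckless: the screening nets 22 − 12 = 10; no screening nets 24. reckless would deviate.
A type deviates, so pooling fails.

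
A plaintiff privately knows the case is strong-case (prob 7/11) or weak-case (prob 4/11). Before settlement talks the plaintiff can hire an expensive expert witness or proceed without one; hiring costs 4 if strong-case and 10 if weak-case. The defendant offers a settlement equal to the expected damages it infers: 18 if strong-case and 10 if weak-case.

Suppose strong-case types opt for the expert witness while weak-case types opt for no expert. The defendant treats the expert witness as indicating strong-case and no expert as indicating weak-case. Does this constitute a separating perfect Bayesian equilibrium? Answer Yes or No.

Yes

Under these beliefs, the expert witness earns settlement 18 and no expert earns settlement 10.
strong-case: the expert witness nets 18 − 4 = 14; no expert nets 10. strong-case prefers the expert witness.
weak-case: the expert witness nets 18 − 10 = 8; no expert nets 10. weak-case prefers no expert.
Neither type deviates, so the separating profile is an equilibrium.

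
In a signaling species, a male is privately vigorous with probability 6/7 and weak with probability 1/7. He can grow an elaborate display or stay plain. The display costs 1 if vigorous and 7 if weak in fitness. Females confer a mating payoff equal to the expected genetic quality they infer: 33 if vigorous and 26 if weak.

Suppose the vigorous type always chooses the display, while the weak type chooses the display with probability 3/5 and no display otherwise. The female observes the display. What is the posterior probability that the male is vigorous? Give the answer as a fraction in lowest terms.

P(the display) = (6/7)·1 + (1/7)·(3/5) = 33/35.
By Bayes' rule, P(vigorous | the display) = (6/7) / (33/35) = 10/11.

10/11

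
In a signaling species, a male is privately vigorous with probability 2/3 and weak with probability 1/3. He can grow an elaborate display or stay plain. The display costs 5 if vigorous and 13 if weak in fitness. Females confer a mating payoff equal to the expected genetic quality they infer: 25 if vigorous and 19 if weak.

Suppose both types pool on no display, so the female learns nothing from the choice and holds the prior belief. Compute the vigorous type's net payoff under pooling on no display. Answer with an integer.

Pooled mating payoff = 2/3·25 + 1/3·19 = 23.
vigorous pays no cost for no display, so net payoff = 23.

23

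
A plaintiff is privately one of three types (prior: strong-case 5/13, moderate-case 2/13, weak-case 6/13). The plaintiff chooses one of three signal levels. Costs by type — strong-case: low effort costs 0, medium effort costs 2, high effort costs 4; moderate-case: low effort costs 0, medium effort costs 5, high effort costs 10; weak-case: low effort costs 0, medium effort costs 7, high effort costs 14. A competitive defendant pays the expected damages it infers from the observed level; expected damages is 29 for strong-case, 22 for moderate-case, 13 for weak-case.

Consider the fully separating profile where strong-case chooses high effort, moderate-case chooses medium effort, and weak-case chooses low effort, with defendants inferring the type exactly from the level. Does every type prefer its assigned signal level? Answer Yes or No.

No

Separating settlements: high effort → 29, medium effort → 22, low effort → 13.
strong-case (assigned high effort): low effort: 13 − 0 = 13; medium effort: 22 − 2 = 20; high effort: 29 − 4 = 25. strong-case stays.
moderate-case (assigned medium effort): low effort: 13 − 0 = 13; medium effort: 22 − 5 = 17; high effort: 29 − 10 = 19. moderate-case prefers high effort.
weak-case (assigned low effort): low effort: 13 − 0 = 13; medium effort: 22 − 7 = 15; high effort: 29 − 14 = 15. weak-case prefers medium effort.
At least one type deviates; the separating profile fails.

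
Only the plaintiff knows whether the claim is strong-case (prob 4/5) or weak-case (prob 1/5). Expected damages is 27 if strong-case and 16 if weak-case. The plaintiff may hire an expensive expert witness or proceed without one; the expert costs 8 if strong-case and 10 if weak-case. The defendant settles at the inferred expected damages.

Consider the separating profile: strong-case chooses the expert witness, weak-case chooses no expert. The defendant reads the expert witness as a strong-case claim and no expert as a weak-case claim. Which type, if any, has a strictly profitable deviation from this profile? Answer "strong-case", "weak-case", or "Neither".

The expert witness pays 27; no expert pays 16.
strong-case: assigned the expert witness, nets 27 − 8 = 19; deviating to no expert nets 16.
weak-case: assigned no expert, nets 16; deviating to the expert witness nets 27 − 10 = 17.
The weak-case type gains 1 by deviating.

weak-case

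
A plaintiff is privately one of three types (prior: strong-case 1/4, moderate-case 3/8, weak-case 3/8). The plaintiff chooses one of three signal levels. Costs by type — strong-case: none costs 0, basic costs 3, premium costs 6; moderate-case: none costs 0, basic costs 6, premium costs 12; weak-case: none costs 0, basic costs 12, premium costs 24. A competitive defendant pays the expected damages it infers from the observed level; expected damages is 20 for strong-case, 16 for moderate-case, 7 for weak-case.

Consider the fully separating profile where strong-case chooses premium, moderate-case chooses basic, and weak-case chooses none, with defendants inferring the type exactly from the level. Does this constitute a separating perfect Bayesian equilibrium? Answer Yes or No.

Separating settlements: premium → 20, basic → 16, none → 7.
strong-case (assigned premium): none: 7 − 0 = 7; basic: 16 − 3 = 13; premium: 20 − 6 = 14. strong-case stays.
moderate-case (assigned basic): none: 7 − 0 = 7; basic: 16 − 6 = 10; premium: 20 − 12 = 8. moderate-case stays.
weak-case (assigned none): none: 7 − 0 = 7; basic: 16 − 12 = 4; premium: 20 − 24 = -4. weak-case stays.
Every type prefers its assigned level; separation holds.

Yes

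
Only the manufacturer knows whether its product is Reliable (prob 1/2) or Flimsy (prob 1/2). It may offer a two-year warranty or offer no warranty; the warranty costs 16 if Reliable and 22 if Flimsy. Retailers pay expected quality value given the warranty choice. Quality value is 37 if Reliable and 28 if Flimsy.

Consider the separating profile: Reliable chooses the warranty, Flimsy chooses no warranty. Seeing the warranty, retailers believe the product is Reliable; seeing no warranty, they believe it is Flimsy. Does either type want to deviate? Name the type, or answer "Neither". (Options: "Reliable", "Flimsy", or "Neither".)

The warranty pays 37; no warranty pays 28.
Reliable: assigned the warranty, nets 37 − 16 = 21; deviating to no warranty nets 28.
Flimsy: assigned no warranty, nets 28; deviating to the warranty nets 37 − 22 = 15.
The Reliable type gains 7 by deviating.

Reliable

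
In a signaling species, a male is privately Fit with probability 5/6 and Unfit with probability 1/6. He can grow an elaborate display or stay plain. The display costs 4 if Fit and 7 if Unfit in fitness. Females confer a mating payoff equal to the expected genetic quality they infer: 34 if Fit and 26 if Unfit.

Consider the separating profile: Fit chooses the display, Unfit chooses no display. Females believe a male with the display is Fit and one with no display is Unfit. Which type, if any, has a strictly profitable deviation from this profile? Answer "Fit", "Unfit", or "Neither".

The display pays 34; no display pays 26.
Fit: assigned the display, nets 34 − 4 = 30; deviating to no display nets 26.
Unfit: assigned no display, nets 26; deviating to the display nets 34 − 7 = 27.
The Unfit type gains 1 by deviating.

Unfit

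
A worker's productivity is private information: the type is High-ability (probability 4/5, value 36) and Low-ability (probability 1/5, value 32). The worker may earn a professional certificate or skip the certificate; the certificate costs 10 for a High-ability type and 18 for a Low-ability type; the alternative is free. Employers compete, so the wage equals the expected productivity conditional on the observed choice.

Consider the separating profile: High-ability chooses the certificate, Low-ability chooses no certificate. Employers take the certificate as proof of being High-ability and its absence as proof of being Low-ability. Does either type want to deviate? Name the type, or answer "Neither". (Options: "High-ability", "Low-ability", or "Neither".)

High-ability

The certificate pays 36; no certificate pays 32.
High-ability: assigned the certificate, nets 36 − 10 = 26; deviating to no certificate nets 32.
Low-ability: assigned no certificate, nets 32; deviating to the certificate nets 36 − 18 = 18.
The High-ability type gains 6 by deviating.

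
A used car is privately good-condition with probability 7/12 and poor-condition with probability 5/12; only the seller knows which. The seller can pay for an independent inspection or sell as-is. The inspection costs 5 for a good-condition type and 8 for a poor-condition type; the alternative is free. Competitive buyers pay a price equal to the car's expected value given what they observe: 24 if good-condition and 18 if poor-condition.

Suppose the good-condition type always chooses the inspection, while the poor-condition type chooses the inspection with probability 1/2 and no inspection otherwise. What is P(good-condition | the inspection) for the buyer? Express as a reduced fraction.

P(the inspection) = (7/12)·1 + (5/12)·(1/2) = 19/24.
By Bayes' rule, P(good-condition | the inspection) = (7/12) / (19/24) = 14/19.

14/19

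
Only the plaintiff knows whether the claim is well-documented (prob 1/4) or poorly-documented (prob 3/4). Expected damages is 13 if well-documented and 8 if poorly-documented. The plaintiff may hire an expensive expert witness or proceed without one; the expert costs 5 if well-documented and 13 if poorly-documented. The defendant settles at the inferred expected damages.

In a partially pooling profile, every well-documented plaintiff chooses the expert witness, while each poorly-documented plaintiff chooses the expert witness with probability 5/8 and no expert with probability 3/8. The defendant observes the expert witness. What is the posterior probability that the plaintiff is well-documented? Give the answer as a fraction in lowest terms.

P(the expert witness) = (1/4)·1 + (3/4)·(5/8) = 23/32.
By Bayes' rule, P(well-documented | the expert witness) = (1/4) / (23/32) = 8/23.

8/23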